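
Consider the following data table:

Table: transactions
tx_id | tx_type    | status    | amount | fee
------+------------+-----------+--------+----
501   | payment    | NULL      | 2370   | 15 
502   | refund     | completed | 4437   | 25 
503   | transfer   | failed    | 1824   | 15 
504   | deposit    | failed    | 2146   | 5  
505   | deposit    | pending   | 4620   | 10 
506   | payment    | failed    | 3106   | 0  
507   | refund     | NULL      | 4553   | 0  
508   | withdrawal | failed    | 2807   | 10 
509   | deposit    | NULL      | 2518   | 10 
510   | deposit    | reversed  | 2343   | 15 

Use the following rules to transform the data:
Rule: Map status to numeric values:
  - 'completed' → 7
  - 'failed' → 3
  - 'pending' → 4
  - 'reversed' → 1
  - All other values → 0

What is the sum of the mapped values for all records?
24

Step 1: Apply mapping to each record
Step 2: Count by status:
  'completed': 1 records × 7 = 7
  'failed': 4 records × 3 = 12
  'pending': 1 records × 4 = 4
  'reversed': 1 records × 1 = 1
Step 3: Sum all mapped values = 24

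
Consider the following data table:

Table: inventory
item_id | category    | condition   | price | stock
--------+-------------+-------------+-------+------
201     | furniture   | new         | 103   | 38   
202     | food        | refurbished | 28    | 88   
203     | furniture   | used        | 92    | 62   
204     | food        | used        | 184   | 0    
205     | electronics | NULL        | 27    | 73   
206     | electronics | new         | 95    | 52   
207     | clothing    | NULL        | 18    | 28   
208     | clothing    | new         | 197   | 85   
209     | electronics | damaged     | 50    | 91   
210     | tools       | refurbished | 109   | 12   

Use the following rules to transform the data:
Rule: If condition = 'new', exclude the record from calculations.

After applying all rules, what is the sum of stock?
354

Step 1: Identify records where condition = 'new'
Step 2: The excluded records sum to 175
Step 3: Original total stock = 529
Step 4: Remaining total = 529 - 175 = 354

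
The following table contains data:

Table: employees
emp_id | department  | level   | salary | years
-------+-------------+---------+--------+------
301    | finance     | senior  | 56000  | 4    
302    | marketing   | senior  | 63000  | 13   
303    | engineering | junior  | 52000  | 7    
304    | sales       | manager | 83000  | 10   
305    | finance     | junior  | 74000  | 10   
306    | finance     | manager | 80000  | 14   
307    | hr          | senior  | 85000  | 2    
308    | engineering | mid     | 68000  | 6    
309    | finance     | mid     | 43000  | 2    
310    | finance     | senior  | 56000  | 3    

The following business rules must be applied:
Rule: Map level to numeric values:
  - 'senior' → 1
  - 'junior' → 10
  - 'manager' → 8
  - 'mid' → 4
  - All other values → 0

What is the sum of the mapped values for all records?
48

Step 1: Apply mapping to each record
Step 2: Count by status:
  'senior': 4 records × 1 = 4
  'junior': 2 records × 10 = 20
  'manager': 2 records × 8 = 16
  'mid': 2 records × 4 = 8
Step 3: Sum all mapped values = 48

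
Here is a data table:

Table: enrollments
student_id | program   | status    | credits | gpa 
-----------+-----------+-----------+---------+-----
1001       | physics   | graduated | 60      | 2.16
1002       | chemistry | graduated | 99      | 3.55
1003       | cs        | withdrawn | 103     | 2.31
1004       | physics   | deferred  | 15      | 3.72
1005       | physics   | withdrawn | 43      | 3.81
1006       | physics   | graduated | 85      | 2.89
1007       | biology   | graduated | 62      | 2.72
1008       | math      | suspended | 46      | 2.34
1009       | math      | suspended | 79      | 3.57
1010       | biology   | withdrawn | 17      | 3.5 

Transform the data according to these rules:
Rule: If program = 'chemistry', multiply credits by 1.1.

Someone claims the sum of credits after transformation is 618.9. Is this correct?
Yes, the result is correct.

Step 1: Calculate the correct sum after transformation
Step 2: Apply multiplier 1.1 to records where program = 'chemistry'
Step 3: Correct result = 618.9
Step 4: Claimed result = 618.9
Step 5: 618.9 = 618.9 ✓
Conclusion: The claimed result is correct.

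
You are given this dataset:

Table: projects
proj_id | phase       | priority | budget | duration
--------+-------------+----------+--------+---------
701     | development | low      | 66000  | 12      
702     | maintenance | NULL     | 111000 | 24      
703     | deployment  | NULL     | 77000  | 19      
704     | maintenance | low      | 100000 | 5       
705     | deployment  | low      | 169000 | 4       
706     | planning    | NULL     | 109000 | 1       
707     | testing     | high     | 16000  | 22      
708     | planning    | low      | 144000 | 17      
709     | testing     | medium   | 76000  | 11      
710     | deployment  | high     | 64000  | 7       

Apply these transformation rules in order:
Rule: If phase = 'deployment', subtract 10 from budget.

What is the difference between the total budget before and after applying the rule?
30

Step 1: Original sum of budget = 932000
Step 2: 3 records have phase = 'deployment'
Step 3: Each affected record changes by -10
Step 4: Total change = 3 × -10 = -30
Step 5: New sum = 932000 + -30 = 931970
Step 6: Difference = |931970 - 932000| = 30
        (Sum decreased by 30)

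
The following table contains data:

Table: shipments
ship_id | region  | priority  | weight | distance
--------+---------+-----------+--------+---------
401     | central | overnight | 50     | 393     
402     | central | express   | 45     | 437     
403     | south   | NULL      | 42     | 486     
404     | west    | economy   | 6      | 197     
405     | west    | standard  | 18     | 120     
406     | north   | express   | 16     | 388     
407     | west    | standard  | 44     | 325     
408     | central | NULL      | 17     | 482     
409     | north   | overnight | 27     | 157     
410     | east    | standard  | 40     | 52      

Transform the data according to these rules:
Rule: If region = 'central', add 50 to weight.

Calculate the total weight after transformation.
455

Step 1: Count records where region = 'central': 3
Step 2: Total bonus added: 3 × 50 = 150
Step 3: Original sum of weight: 305
Step 4: Final sum = 305 + 150 = 455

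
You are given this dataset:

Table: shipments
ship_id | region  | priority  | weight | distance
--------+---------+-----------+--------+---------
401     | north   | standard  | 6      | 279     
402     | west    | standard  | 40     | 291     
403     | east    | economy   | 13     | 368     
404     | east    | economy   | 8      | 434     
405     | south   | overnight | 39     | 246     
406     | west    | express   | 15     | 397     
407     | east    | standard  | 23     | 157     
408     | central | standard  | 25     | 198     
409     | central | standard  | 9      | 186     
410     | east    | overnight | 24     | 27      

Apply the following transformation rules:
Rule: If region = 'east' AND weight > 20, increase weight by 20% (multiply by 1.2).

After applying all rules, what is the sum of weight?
211.4

Step 1: Find records where region = 'east' AND weight > 20
Step 2: 2 records match, summing to 47
Step 3: After multiplier: 47 × 1.2 = 56.4
Step 4: Unaffected records sum: 155
Step 5: Final sum = 56.4 + 155 = 211.4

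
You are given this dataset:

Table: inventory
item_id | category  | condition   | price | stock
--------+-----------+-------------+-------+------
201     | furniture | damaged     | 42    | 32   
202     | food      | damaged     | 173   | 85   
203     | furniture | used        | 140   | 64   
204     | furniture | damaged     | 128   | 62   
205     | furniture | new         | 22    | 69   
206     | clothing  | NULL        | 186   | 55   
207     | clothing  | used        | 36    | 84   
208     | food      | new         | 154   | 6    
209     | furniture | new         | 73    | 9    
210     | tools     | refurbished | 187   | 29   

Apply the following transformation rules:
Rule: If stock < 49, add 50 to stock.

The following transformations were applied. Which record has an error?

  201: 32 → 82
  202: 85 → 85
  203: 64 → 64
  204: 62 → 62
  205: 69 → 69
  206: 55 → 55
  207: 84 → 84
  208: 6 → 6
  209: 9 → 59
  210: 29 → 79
Record 208 has an error. The correct transformed value should be 56, not 6.

Step 1: Check each record against the rule
Step 2: Record 208 has stock = 6
Step 3: Since 6 < 49, the bonus should have been applied
Step 4: Correct value = 56, but claimed value = 6
Conclusion: Record 208 has the error.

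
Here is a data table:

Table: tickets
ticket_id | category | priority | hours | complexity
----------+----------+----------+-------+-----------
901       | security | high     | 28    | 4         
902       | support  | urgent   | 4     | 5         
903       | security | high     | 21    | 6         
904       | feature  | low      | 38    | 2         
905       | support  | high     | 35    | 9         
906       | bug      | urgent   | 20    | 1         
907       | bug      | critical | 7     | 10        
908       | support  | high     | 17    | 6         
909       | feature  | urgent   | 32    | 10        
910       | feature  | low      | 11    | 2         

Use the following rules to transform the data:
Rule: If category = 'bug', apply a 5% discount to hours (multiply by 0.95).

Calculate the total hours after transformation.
211.65

Step 1: Records with category = 'bug' have total hours = 27
Step 2: Apply multiplier: 27 × 0.95 = 25.65
Step 3: Other records total: 186
Step 4: Final sum = 25.65 + 186 = 211.65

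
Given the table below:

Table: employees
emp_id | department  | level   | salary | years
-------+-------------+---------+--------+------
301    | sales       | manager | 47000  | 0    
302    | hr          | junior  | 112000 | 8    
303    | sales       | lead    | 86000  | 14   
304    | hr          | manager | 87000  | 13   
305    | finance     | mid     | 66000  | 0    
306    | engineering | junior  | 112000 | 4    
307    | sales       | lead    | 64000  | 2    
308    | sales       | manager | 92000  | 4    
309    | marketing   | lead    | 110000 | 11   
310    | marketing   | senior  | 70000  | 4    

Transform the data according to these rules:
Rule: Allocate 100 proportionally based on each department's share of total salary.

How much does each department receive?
engineering: 13.24, finance: 7.8, hr: 23.52, marketing: 21.28, sales: 34.16

Step 1: Calculate total salary = 846000
Step 2: Calculate each department's proportion:
  engineering: 112000/846000 = 13.24% → 13.24
  finance: 66000/846000 = 7.80% → 7.8
  hr: 199000/846000 = 23.52% → 23.52
  marketing: 180000/846000 = 21.28% → 21.28
  sales: 289000/846000 = 34.16% → 34.16
Step 3: Verify: sum of allocations ≈ 100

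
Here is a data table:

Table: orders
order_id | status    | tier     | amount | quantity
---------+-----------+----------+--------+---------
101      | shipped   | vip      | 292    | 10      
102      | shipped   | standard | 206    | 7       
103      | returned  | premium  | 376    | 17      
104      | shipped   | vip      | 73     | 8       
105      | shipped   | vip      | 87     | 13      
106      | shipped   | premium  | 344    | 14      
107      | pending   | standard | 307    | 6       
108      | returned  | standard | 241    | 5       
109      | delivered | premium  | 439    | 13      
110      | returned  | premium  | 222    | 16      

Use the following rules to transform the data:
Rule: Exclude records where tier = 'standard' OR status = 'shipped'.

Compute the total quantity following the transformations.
46

Step 1: Find records where tier = 'standard' OR status = 'shipped'
Step 2: 7 records match, summing to 63
Step 3: Original sum: 109
Step 4: Remaining sum = 109 - 63 = 46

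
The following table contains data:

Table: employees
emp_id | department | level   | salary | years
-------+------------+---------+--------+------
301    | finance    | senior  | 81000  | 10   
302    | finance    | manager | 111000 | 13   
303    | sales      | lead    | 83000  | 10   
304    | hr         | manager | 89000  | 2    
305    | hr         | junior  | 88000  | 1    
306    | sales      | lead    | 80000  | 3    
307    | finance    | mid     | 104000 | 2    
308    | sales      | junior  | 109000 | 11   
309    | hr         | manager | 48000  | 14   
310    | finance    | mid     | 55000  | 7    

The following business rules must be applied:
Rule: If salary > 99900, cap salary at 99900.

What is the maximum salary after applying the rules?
99900

Step 1: Original maximum salary = 111000
Step 2: Apply cap at 99900
Step 3: 3 records had salary > 99900 and were capped
Step 4: Maximum after transformation = 99900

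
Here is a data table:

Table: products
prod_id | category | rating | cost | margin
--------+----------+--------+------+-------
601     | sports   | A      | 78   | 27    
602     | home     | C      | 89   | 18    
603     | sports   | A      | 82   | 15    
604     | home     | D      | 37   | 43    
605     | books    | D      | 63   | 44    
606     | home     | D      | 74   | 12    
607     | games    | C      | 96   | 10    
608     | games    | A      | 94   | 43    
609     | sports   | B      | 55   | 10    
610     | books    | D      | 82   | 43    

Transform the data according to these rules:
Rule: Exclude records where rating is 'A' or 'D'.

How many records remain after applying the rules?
3

Step 1: Count records to exclude
  - 3 (A) + 4 (D) = 7 records
Step 2: Total records: 10
Step 3: Remaining = 10 - 7 = 3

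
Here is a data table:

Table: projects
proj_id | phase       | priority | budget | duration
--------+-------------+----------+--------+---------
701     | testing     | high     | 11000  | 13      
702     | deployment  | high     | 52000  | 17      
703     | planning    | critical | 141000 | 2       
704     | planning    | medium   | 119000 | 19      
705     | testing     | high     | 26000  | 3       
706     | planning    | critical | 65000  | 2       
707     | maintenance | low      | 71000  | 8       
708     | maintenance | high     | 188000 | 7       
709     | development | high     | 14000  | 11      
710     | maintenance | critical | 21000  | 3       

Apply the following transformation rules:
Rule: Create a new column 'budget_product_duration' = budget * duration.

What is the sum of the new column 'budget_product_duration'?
5879000

Step 1: For each record, compute budget * duration
Example calculations:
  11000 * 13 = 143000
  52000 * 17 = 884000
  141000 * 2 = 282000
  ...
Step 2: Sum all derived values
Step 3: Total = 5879000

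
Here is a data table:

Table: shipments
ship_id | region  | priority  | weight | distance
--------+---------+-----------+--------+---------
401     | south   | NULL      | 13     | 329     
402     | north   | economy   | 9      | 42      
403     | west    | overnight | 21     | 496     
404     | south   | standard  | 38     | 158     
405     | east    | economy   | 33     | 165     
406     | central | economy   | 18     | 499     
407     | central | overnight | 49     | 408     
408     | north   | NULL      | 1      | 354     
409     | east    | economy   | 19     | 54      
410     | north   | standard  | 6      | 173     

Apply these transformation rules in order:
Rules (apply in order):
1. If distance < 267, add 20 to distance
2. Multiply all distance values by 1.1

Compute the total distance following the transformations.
3055.8

Step 1: Apply Rule 1 - Add 20 to records with distance < 267
  - 5 records affected: 592 + (5 × 20) = 692
  - Unaffected records: 2086
  - Sum after Rule 1: 2778
Step 2: Apply Rule 2 - Multiply all by 1.1
  - 2778 × 1.1 = 3055.8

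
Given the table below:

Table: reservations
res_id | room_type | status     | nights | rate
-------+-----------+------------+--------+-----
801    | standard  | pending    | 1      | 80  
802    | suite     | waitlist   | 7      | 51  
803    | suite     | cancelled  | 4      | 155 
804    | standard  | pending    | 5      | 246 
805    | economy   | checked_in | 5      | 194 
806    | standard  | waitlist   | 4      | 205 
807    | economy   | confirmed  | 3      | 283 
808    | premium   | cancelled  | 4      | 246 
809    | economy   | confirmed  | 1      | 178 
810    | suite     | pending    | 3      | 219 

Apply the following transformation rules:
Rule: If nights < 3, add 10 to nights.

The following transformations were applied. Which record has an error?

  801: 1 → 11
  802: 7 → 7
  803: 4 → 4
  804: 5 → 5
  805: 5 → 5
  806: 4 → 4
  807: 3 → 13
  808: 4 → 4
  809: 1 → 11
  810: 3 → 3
Record 807 has an error. The correct transformed value should be 3, not 13.

Step 1: Check each record against the rule
Step 2: Record 807 has nights = 3
Step 3: Since 3 >= 3, the bonus should not have been applied
Step 4: Correct value = 3, but claimed value = 13
Conclusion: Record 807 has the error.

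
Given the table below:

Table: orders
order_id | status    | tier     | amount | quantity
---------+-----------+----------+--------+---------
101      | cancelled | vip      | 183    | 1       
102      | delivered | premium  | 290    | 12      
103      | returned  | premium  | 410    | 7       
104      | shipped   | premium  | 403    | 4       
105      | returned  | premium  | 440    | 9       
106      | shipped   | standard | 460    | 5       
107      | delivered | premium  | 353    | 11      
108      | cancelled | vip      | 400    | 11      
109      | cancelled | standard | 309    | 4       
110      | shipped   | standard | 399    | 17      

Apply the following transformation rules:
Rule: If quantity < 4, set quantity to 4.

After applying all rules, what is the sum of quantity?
84

Step 1: 1 records have quantity < 4
Step 2: These records originally summed to 1
Step 3: After setting to minimum: 1 × 4 = 4
Step 4: Unaffected records sum: 80
Step 5: Final sum = 4 + 80 = 84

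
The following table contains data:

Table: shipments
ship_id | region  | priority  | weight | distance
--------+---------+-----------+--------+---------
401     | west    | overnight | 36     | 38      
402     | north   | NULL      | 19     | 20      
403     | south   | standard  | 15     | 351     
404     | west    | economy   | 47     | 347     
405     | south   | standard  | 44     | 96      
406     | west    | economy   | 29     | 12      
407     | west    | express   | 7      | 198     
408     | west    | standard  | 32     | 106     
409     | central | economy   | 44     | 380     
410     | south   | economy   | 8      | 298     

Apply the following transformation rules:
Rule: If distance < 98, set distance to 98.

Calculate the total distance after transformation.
2072

Step 1: 4 records have distance < 98
Step 2: These records originally summed to 166
Step 3: After setting to minimum: 4 × 98 = 392
Step 4: Unaffected records sum: 1680
Step 5: Final sum = 392 + 1680 = 2072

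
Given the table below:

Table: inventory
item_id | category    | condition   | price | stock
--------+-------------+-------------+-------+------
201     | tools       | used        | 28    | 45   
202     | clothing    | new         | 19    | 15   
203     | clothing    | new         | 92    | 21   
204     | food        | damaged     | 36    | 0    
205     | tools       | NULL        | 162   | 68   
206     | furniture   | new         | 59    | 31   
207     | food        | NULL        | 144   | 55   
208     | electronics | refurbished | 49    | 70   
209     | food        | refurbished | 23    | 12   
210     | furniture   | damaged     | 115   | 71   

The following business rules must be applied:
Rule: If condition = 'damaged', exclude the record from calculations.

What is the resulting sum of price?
576

Step 1: Identify records where condition = 'damaged'
Step 2: The excluded records sum to 151
Step 3: Original total price = 727
Step 4: Remaining total = 727 - 151 = 576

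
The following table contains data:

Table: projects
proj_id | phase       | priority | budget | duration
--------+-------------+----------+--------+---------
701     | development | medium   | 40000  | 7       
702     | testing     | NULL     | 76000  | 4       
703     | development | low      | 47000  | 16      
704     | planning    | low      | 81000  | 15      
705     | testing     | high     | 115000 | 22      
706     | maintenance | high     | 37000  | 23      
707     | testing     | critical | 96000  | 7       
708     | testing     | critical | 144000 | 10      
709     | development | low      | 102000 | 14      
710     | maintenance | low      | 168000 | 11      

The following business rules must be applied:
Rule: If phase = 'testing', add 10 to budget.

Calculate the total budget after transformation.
906040

Step 1: Count records where phase = 'testing': 4
Step 2: Total bonus added: 4 × 10 = 40
Step 3: Original sum of budget: 906000
Step 4: Final sum = 906000 + 40 = 906040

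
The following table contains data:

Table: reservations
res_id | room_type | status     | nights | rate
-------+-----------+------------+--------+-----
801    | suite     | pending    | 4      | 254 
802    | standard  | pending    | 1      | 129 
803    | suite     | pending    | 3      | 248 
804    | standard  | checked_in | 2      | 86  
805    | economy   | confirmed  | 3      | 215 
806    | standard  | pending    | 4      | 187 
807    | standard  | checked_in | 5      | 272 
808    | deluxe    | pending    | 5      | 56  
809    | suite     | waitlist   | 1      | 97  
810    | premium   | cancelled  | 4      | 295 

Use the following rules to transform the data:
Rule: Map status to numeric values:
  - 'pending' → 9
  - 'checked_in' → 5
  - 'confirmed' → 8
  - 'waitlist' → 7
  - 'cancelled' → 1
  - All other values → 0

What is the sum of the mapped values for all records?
71

Step 1: Apply mapping to each record
Step 2: Count by status:
  'pending': 5 records × 9 = 45
  'checked_in': 2 records × 5 = 10
  'confirmed': 1 records × 8 = 8
  'waitlist': 1 records × 7 = 7
  'cancelled': 1 records × 1 = 1
Step 3: Sum all mapped values = 71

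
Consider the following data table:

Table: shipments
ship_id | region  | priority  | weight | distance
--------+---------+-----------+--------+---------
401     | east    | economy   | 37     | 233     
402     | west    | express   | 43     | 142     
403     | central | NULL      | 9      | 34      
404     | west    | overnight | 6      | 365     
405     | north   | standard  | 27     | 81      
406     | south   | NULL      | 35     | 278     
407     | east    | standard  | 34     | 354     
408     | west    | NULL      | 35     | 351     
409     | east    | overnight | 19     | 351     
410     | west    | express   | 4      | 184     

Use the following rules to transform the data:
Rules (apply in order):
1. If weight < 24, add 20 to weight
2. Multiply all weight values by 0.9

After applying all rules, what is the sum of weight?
296.1

Step 1: Apply Rule 1 - Add 20 to records with weight < 24
  - 4 records affected: 38 + (4 × 20) = 118
  - Unaffected records: 211
  - Sum after Rule 1: 329
Step 2: Apply Rule 2 - Multiply all by 0.9
  - 329 × 0.9 = 296.1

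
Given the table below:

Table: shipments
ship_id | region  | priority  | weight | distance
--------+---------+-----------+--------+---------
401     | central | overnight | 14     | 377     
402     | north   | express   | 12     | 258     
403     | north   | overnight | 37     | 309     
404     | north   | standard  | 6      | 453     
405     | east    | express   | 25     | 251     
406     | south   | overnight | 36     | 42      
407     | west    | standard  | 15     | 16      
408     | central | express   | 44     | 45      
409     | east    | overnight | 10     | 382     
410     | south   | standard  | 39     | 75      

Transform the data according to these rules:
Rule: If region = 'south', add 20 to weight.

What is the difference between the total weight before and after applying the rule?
40

Step 1: Original sum of weight = 238
Step 2: 2 records have region = 'south'
Step 3: Each affected record changes by 20
Step 4: Total change = 2 × 20 = 40
Step 5: New sum = 238 + 40 = 278
Step 6: Difference = |278 - 238| = 40
        (Sum increased by 40)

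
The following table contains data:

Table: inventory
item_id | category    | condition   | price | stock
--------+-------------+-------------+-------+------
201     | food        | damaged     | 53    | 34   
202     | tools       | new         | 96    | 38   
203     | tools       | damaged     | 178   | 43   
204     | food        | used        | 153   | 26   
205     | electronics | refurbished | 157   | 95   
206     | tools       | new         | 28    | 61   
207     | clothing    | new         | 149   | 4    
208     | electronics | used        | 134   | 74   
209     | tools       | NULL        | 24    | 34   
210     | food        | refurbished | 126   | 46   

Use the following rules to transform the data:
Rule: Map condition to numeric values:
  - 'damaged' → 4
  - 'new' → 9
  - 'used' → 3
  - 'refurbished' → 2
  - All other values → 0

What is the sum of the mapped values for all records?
45

Step 1: Apply mapping to each record
Step 2: Count by status:
  'damaged': 2 records × 4 = 8
  'new': 3 records × 9 = 27
  'used': 2 records × 3 = 6
  'refurbished': 2 records × 2 = 4
Step 3: Sum all mapped values = 45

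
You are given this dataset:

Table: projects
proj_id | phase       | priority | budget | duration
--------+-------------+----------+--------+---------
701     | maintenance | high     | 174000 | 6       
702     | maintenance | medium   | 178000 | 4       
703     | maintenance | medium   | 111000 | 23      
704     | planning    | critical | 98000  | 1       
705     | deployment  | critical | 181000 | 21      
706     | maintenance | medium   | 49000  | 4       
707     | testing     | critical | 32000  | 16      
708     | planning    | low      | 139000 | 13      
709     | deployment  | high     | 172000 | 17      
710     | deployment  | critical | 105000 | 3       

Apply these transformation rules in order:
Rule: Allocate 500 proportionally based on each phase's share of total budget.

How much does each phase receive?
deployment: 184.83, maintenance: 206.62, planning: 95.64, testing: 12.91

Step 1: Calculate total budget = 1239000
Step 2: Calculate each phase's proportion:
  deployment: 458000/1239000 = 36.97% → 184.83
  maintenance: 512000/1239000 = 41.32% → 206.62
  planning: 237000/1239000 = 19.13% → 95.64
  testing: 32000/1239000 = 2.58% → 12.91
Step 3: Verify: sum of allocations ≈ 500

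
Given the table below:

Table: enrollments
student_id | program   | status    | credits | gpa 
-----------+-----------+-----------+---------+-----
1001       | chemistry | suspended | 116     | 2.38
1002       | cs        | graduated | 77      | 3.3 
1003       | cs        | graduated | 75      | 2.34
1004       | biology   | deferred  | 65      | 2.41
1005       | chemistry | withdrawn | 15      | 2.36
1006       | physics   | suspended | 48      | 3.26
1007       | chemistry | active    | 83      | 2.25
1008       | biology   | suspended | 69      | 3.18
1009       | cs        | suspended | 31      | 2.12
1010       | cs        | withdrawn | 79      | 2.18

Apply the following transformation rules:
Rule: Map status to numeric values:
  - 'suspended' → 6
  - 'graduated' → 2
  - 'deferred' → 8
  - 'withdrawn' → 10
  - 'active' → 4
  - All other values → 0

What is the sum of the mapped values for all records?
60

Step 1: Apply mapping to each record
Step 2: Count by status:
  'suspended': 4 records × 6 = 24
  'graduated': 2 records × 2 = 4
  'deferred': 1 records × 8 = 8
  'withdrawn': 2 records × 10 = 20
  'active': 1 records × 4 = 4
Step 3: Sum all mapped values = 60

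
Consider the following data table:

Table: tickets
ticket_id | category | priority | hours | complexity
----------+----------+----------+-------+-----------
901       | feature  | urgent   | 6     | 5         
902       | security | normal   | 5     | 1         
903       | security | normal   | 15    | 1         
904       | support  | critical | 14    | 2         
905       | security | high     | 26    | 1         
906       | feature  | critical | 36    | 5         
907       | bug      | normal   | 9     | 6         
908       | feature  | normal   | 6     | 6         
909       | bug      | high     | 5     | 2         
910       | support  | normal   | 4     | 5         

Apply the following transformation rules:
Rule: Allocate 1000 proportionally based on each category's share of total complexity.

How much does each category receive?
bug: 235.29, feature: 470.59, security: 88.24, support: 205.88

Step 1: Calculate total complexity = 34
Step 2: Calculate each category's proportion:
  bug: 8/34 = 23.53% → 235.29
  feature: 16/34 = 47.06% → 470.59
  security: 3/34 = 8.82% → 88.24
  support: 7/34 = 20.59% → 205.88
Step 3: Verify: sum of allocations ≈ 1000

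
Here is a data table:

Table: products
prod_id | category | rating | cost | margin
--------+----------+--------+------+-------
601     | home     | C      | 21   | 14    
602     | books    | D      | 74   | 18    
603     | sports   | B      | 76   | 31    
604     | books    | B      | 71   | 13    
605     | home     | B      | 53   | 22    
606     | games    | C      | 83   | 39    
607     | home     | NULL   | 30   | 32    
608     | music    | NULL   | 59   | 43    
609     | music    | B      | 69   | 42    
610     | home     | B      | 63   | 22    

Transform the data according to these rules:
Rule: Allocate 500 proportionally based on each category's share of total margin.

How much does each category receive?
books: 56.16, games: 70.65, home: 163.04, music: 153.99, sports: 56.16

Step 1: Calculate total margin = 276
Step 2: Calculate each category's proportion:
  books: 31/276 = 11.23% → 56.16
  games: 39/276 = 14.13% → 70.65
  home: 90/276 = 32.61% → 163.04
  music: 85/276 = 30.80% → 153.99
  sports: 31/276 = 11.23% → 56.16
Step 3: Verify: sum of allocations ≈ 500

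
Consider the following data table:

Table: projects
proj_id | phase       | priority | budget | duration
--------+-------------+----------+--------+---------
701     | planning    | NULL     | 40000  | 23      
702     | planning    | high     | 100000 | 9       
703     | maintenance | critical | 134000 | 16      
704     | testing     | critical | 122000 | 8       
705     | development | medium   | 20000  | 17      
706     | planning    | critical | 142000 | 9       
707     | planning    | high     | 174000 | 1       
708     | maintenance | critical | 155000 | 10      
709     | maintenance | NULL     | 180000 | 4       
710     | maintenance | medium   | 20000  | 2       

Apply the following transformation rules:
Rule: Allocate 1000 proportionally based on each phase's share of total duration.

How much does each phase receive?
development: 171.72, maintenance: 323.23, planning: 424.24, testing: 80.81

Step 1: Calculate total duration = 99
Step 2: Calculate each phase's proportion:
  development: 17/99 = 17.17% → 171.72
  maintenance: 32/99 = 32.32% → 323.23
  planning: 42/99 = 42.42% → 424.24
  testing: 8/99 = 8.08% → 80.81
Step 3: Verify: sum of allocations ≈ 1000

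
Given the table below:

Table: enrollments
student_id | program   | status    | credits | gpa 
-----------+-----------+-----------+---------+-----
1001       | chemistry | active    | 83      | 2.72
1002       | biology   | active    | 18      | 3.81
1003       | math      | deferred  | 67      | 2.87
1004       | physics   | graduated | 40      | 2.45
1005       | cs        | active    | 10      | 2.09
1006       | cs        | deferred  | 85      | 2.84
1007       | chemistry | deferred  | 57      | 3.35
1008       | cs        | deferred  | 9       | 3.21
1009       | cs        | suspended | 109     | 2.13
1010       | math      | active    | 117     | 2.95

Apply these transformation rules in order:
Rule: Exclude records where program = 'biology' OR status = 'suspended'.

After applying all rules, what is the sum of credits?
468

Step 1: Find records where program = 'biology' OR status = 'suspended'
Step 2: 2 records match, summing to 127
Step 3: Original sum: 595
Step 4: Remaining sum = 595 - 127 = 468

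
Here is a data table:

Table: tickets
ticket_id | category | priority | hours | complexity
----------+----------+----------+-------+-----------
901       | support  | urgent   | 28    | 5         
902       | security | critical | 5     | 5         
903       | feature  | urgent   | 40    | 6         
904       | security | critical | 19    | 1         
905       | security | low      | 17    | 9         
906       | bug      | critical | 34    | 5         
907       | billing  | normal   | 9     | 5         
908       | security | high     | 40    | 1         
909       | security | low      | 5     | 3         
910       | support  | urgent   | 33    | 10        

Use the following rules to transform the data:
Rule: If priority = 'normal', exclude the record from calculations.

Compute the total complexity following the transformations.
45

Step 1: Identify records where priority = 'normal'
Step 2: The excluded records sum to 5
Step 3: Original total complexity = 50
Step 4: Remaining total = 50 - 5 = 45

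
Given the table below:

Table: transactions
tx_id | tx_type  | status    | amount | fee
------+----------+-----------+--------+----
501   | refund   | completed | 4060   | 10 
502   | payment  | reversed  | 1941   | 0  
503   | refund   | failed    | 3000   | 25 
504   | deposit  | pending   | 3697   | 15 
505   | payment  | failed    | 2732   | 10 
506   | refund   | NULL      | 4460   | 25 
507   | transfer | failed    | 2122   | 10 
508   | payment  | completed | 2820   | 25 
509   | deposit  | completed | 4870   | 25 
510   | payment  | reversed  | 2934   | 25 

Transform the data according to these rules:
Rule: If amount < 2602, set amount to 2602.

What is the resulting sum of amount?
33777

Step 1: 2 records have amount < 2602
Step 2: These records originally summed to 4063
Step 3: After setting to minimum: 2 × 2602 = 5204
Step 4: Unaffected records sum: 28573
Step 5: Final sum = 5204 + 28573 = 33777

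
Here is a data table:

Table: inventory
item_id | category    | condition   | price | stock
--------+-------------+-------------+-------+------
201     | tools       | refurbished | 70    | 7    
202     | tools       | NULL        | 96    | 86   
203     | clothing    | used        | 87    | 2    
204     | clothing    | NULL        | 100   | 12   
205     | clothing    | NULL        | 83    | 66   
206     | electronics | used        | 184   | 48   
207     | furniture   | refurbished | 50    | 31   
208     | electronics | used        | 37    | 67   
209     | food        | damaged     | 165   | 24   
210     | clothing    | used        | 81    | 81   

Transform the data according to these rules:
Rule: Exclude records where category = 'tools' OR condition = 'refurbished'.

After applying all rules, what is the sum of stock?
300

Step 1: Find records where category = 'tools' OR condition = 'refurbished'
Step 2: 3 records match, summing to 124
Step 3: Original sum: 424
Step 4: Remaining sum = 424 - 124 = 300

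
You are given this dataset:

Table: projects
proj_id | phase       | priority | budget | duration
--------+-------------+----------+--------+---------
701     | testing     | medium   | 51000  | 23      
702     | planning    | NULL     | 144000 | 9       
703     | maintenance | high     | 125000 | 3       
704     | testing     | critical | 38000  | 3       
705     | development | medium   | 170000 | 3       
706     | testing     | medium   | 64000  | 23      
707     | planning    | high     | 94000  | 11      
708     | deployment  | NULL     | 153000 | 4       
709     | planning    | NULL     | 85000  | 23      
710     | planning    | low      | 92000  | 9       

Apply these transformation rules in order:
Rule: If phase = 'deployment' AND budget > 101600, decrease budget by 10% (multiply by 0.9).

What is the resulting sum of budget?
1000700.0

Step 1: Find records where phase = 'deployment' AND budget > 101600
Step 2: 1 records match, summing to 153000
Step 3: After multiplier: 153000 × 0.9 = 137700.0
Step 4: Unaffected records sum: 863000
Step 5: Final sum = 137700.0 + 863000 = 1000700.0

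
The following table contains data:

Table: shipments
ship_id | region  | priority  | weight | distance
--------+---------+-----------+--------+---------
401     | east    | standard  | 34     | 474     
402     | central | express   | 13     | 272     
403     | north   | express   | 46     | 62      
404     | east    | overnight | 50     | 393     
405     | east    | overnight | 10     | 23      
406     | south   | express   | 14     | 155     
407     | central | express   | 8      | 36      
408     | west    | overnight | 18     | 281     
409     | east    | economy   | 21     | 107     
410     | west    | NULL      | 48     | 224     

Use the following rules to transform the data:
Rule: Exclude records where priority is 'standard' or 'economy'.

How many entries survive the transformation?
8

Step 1: Count records to exclude
  - 1 (standard) + 1 (economy) = 2 records
Step 2: Total records: 10
Step 3: Remaining = 10 - 2 = 8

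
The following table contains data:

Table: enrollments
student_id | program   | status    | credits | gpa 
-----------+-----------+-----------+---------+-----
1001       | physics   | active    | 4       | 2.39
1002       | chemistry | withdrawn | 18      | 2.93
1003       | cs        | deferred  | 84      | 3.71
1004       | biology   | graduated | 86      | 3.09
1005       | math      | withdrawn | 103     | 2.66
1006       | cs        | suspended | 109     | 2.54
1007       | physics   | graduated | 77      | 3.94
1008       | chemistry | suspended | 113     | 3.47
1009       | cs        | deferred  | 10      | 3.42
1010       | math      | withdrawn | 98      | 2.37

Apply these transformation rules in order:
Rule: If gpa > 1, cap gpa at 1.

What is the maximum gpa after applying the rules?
1

Step 1: Original maximum gpa = 3.94
Step 2: Apply cap at 1
Step 3: 10 records had gpa > 1 and were capped
Step 4: Maximum after transformation = 1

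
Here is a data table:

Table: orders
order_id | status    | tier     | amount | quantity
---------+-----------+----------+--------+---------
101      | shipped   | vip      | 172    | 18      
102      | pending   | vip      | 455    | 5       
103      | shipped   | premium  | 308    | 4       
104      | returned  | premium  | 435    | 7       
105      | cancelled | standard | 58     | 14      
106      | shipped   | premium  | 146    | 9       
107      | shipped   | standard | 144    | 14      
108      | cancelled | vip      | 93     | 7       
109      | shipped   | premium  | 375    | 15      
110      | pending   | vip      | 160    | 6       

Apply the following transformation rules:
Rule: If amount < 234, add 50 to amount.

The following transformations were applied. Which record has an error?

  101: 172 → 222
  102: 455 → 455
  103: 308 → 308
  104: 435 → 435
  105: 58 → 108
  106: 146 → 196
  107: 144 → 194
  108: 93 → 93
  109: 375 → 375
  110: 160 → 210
Record 108 has an error. The correct transformed value should be 143, not 93.

Step 1: Check each record against the rule
Step 2: Record 108 has amount = 93
Step 3: Since 93 < 234, the bonus should have been applied
Step 4: Correct value = 143, but claimed value = 93
Conclusion: Record 108 has the error.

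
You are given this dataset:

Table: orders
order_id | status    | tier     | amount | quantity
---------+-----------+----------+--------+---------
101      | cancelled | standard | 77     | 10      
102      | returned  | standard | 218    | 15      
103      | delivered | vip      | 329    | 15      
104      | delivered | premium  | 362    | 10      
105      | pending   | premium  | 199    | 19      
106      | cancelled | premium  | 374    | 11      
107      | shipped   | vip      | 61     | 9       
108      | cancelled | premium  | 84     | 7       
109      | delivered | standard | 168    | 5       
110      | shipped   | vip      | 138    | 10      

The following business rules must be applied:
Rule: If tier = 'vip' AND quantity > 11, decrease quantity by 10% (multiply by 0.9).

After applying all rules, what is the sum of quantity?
109.5

Step 1: Find records where tier = 'vip' AND quantity > 11
Step 2: 1 records match, summing to 15
Step 3: After multiplier: 15 × 0.9 = 13.5
Step 4: Unaffected records sum: 96
Step 5: Final sum = 13.5 + 96 = 109.5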